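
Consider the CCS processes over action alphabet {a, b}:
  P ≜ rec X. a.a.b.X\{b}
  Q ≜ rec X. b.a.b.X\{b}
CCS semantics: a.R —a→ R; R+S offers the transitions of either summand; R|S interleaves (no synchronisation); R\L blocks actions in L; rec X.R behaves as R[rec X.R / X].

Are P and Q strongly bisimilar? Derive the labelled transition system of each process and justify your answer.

NO

LTS(P): 6 reachable states
  p0 = rec X. a.a.b.X\{b} | =a=> p1
  p1 = a.b.(rec X. a.a.b.X\{b})\{b} | =a=> p2
  p2 = b.(rec X. a.a.b.X\{b})\{b} | =b=> p3
  p3 = (rec X. a.a.b.X\{b})\{b} | =a=> p4
  p4 = (a.b.(rec X. a.a.b.X\{b})\{b})\{b} | =a=> p5
  p5 = (b.(rec X. a.a.b.X\{b})\{b})\{b} | ·
LTS(Q): 4 reachable states
  q0 = rec X. b.a.b.X\{b} | =b=> q1
  q1 = a.b.(rec X. b.a.b.X\{b})\{b} | =a=> q2
  q2 = b.(rec X. b.a.b.X\{b})\{b} | =b=> q3
  q3 = (rec X. b.a.b.X\{b})\{b} | ·
Coarsest stable partition (strong bisimilarity classes):
  B0 = {p0}
  B1 = {p1}
  B2 = {p2}
  B3 = {p3}
  B4 = {p4}
  B5 = {p5, q3}
  B6 = {q0}
  B7 = {q1}
  B8 = {q2}
p0 ∈ B0, q0 ∈ B6 → different blocks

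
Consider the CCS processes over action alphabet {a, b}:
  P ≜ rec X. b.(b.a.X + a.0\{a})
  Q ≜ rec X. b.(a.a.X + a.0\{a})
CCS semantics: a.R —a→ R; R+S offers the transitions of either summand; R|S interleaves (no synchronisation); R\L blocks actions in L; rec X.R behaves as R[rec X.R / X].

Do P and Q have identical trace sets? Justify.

P's transition system — 4 states:
  u0 = rec X. b.(b.a.X + a.0\{a}) ⊢ -b-> u1
  u1 = b.a.(rec X. b.(b.a.X + a.0\{a})) + a.0\{a} ⊢ -a-> u2, -b-> u3
  u2 = 0\{a} ⊢ (no moves)
  u3 = a.(rec X. b.(b.a.X + a.0\{a})) ⊢ -a-> u0
Q's transition system — 4 states:
  v0 = rec X. b.(a.a.X + a.0\{a}) ⊢ -b-> v1
  v1 = a.a.(rec X. b.(a.a.X + a.0\{a})) + a.0\{a} ⊢ -a-> v2, -a-> v3
  v2 = 0\{a} ⊢ (no moves)
  v3 = a.(rec X. b.(a.a.X + a.0\{a})) ⊢ -a-> v0
Trace ⟨bb⟩ through P, begin at {u0}:
  [1] b ⇒ {u1}
  [2] b ⇒ {u3}
  P completes σ.
Trace ⟨bb⟩ through Q, begin at {v0}:
  [1] b ⇒ {v1}
  [2] b ⇒ no successor for Q

NO — witness ⟨bb⟩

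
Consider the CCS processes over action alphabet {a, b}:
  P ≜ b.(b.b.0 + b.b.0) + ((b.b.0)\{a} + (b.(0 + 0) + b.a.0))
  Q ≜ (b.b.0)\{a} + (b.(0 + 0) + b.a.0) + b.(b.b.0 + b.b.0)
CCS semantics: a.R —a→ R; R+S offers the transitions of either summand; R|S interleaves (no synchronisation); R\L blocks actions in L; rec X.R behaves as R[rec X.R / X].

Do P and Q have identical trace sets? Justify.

P's transition system — 8 states:
  p0 = b.(b.b.0 + b.b.0) + ((b.b.0)\{a} + (b.(0 + 0) + b.a.0)) :: -b-> p1, -b-> p2, -b-> p3, -b-> p4
  p1 = (b.0)\{a} :: -b-> p5
  p2 = 0 + 0 :: (no moves)
  p3 = a.0 :: -a-> p6
  p4 = b.b.0 + b.b.0 :: -b-> p7
  p5 = 0\{a} :: (no moves)
  p6 = 0 :: (no moves)
  p7 = b.0 :: -b-> p6
Q's transition system — 8 states:
  q0 = (b.b.0)\{a} + (b.(0 + 0) + b.a.0) + b.(b.b.0 + b.b.0) :: -b-> q1, -b-> q2, -b-> q3, -b-> q4
  q1 = (b.0)\{a} :: -b-> q5
  q2 = 0 + 0 :: (no moves)
  q3 = a.0 :: -a-> q6
  q4 = b.b.0 + b.b.0 :: -b-> q7
  q5 = 0\{a} :: (no moves)
  q6 = 0 :: (no moves)
  q7 = b.0 :: -b-> q6
Bisimilarity quotient blocks:
  B0 = {p0, q0}
  B1 = {p4, q4}
  B2 = {p1, p7, q1, q7}
  B3 = {p2, p5, p6, q2, q5, q6}
  B4 = {p3, q3}
p0 ∈ B0, q0 ∈ B0 → same block
Bisimilar ⇒ trace-equivalent.

trace-equivalent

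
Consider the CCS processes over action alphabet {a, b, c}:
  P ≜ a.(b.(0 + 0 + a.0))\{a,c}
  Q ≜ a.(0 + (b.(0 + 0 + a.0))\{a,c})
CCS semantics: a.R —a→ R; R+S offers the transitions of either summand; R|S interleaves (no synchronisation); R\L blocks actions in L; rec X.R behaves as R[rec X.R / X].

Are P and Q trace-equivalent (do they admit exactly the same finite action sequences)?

trace-equivalent

Reachable graph of P (3 states):
  m0 = a.(b.(0 + 0 + a.0))\{a,c} ⊢ —a→ m1
  m1 = (b.(0 + 0 + a.0))\{a,c} ⊢ —b→ m2
  m2 = (0 + 0 + a.0)\{a,c} ⊢ ·
Reachable graph of Q (3 states):
  n0 = a.(0 + (b.(0 + 0 + a.0))\{a,c}) ⊢ —a→ n1
  n1 = 0 + (b.(0 + 0 + a.0))\{a,c} ⊢ —b→ n2
  n2 = (0 + 0 + a.0)\{a,c} ⊢ ·
Coarsest stable partition (strong bisimilarity classes):
  B0 = {m0, n0}
  B1 = {m1, n1}
  B2 = {m2, n2}
m0 ∈ B0, n0 ∈ B0 → same block
Bisimilar ⇒ trace-equivalent.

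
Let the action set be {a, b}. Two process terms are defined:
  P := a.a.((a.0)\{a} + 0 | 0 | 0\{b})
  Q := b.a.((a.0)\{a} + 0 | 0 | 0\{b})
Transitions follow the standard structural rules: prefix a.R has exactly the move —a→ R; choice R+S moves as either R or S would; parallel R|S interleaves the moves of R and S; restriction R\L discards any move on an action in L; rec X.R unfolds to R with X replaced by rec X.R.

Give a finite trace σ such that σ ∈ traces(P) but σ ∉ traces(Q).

LTS(P): 3 reachable states
  s0 = a.a.((a.0)\{a} + 0 | 0 | 0\{b}) :: ··a··> s1
  s1 = a.((a.0)\{a} + 0 | 0 | 0\{b}) :: ··a··> s2
  s2 = (a.0)\{a} + 0 | 0 | 0\{b} :: deadlocked
LTS(Q): 3 reachable states
  t0 = b.a.((a.0)\{a} + 0 | 0 | 0\{b}) :: ··b··> t1
  t1 = a.((a.0)\{a} + 0 | 0 | 0\{b}) :: ··a··> t2
  t2 = (a.0)\{a} + 0 | 0 | 0\{b} :: deadlocked
Trace ⟨a⟩ through P, begin at {s0}:
  step 1 (a): {s1}
  — P admits the full trace.
Trace ⟨a⟩ through Q, begin at {t0}:
  step 1 (a): no successor for Q

a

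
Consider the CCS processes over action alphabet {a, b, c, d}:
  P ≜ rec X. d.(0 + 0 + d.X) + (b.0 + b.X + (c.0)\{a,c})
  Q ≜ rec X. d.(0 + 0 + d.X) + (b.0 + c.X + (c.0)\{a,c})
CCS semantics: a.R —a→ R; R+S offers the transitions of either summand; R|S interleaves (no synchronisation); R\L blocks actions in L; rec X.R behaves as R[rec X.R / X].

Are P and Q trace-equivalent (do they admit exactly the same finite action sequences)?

trace-distinct — witness ⟨bb⟩

P's transition system — 3 states:
  p0 = rec X. d.(0 + 0 + d.X) + (b.0 + b.X + (c.0)\{a,c}) ⊢ —b→ p0, —b→ p1, —d→ p2
  p1 = 0 ⊢ ∅
  p2 = 0 + 0 + d.(rec X. d.(0 + 0 + d.X) + (b.0 + b.X + (c.0)\{a,c})) ⊢ —d→ p0
Q's transition system — 3 states:
  q0 = rec X. d.(0 + 0 + d.X) + (b.0 + c.X + (c.0)\{a,c}) ⊢ —b→ q1, —c→ q0, —d→ q2
  q1 = 0 ⊢ ∅
  q2 = 0 + 0 + d.(rec X. d.(0 + 0 + d.X) + (b.0 + c.X + (c.0)\{a,c})) ⊢ —d→ q0
Executing bb from P (initial set {p0}):
  step 1 (b): {p0, p1}
  step 2 (b): {p0, p1}
  P completes σ.
Executing bb from Q (initial set {q0}):
  step 1 (b): {q1}
  step 2 (b): no successor for Q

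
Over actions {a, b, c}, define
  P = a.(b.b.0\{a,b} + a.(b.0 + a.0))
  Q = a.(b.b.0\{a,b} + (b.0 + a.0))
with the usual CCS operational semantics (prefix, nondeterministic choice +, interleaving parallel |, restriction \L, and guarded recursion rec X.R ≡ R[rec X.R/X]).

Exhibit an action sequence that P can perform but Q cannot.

aaa

LTS(P): 6 reachable states
  u0 = a.(b.b.0\{a,b} + a.(b.0 + a.0)) | —a→ u1
  u1 = b.b.0\{a,b} + a.(b.0 + a.0) | —a→ u2, —b→ u3
  u2 = b.0 + a.0 | —a→ u4, —b→ u4
  u3 = b.0\{a,b} | —b→ u5
  u4 = 0 | ·
  u5 = 0\{a,b} | ·
LTS(Q): 5 reachable states
  v0 = a.(b.b.0\{a,b} + (b.0 + a.0)) | —a→ v1
  v1 = b.b.0\{a,b} + (b.0 + a.0) | —a→ v2, —b→ v2, —b→ v3
  v2 = 0 | ·
  v3 = b.0\{a,b} | —b→ v4
  v4 = 0\{a,b} | ·
Executing aaa from P (initial set {u0}):
  after a @ step 1: {u1}
  after a @ step 2: {u2}
  after a @ step 3: {u4}
  P completes σ.
Executing aaa from Q (initial set {v0}):
  after a @ step 1: {v1}
  after a @ step 2: {v2}
  after a @ step 3: ∅  — Q cannot continue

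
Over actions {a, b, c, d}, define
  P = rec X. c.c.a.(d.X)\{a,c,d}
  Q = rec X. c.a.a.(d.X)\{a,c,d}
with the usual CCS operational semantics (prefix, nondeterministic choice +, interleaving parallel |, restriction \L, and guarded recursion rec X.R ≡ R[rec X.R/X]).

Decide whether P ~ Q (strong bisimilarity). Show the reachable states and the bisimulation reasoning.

NO

P's transition system — 4 states:
  p0 = rec X. c.c.a.(d.X)\{a,c,d} has moves -c-> p1
  p1 = c.a.(d.(rec X. c.c.a.(d.X)\{a,c,d}))\{a,c,d} has moves -c-> p2
  p2 = a.(d.(rec X. c.c.a.(d.X)\{a,c,d}))\{a,c,d} has moves -a-> p3
  p3 = (d.(rec X. c.c.a.(d.X)\{a,c,d}))\{a,c,d} has moves (no moves)
Q's transition system — 4 states:
  q0 = rec X. c.a.a.(d.X)\{a,c,d} has moves -c-> q1
  q1 = a.a.(d.(rec X. c.a.a.(d.X)\{a,c,d}))\{a,c,d} has moves -a-> q2
  q2 = a.(d.(rec X. c.a.a.(d.X)\{a,c,d}))\{a,c,d} has moves -a-> q3
  q3 = (d.(rec X. c.a.a.(d.X)\{a,c,d}))\{a,c,d} has moves (no moves)
Partition-refinement fixed point:
  B0 = {p0}
  B1 = {p1}
  B2 = {p2, q2}
  B3 = {p3, q3}
  B4 = {q0}
  B5 = {q1}
p0 ∈ B0, q0 ∈ B4 → different blocks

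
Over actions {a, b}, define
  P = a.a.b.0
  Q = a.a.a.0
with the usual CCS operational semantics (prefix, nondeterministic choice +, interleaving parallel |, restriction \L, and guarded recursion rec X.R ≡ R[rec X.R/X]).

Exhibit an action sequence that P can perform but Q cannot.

aab

P's transition system — 4 states:
  m0 = a.a.b.0 has moves --a--▸ m1
  m1 = a.b.0 has moves --a--▸ m2
  m2 = b.0 has moves --b--▸ m3
  m3 = 0 has moves ·
Q's transition system — 4 states:
  n0 = a.a.a.0 has moves --a--▸ n1
  n1 = a.a.0 has moves --a--▸ n2
  n2 = a.0 has moves --a--▸ n3
  n3 = 0 has moves ·
Executing aab from P (initial set {m0}):
  after a @ step 1: {m1}
  after a @ step 2: {m2}
  after b @ step 3: {m3}
  P completes σ.
Executing aab from Q (initial set {n0}):
  after a @ step 1: {n1}
  after a @ step 2: {n2}
  after b @ step 3: ∅ (Q stuck)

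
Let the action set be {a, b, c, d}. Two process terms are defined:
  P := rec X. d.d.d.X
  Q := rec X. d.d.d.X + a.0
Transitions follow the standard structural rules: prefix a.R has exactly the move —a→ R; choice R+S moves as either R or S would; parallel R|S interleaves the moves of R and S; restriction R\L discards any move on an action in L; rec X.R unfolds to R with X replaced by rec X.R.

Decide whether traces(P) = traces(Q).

trace-distinct — witness ⟨a⟩

P's transition system — 3 states:
  s0 = rec X. d.d.d.X :: --d--▸ s1
  s1 = d.d.(rec X. d.d.d.X) :: --d--▸ s2
  s2 = d.(rec X. d.d.d.X) :: --d--▸ s0
Q's transition system — 4 states:
  t0 = rec X. d.d.d.X + a.0 :: --a--▸ t1, --d--▸ t2
  t1 = 0 :: stopped
  t2 = d.d.(rec X. d.d.d.X + a.0) :: --d--▸ t3
  t3 = d.(rec X. d.d.d.X + a.0) :: --d--▸ t0
Trace ⟨a⟩ through Q, begin at {t0}:
  [1] a ⇒ {t1}
  ✓ Q
Trace ⟨a⟩ through P, begin at {s0}:
  [1] a ⇒ ∅  — P cannot continue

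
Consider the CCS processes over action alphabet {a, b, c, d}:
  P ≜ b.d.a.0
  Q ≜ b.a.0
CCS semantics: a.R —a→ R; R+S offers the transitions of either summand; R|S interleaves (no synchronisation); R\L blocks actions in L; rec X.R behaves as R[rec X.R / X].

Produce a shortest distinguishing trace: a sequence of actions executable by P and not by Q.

bd

P's transition system — 4 states:
  u0 = b.d.a.0 :: —b→ u1
  u1 = d.a.0 :: —d→ u2
  u2 = a.0 :: —a→ u3
  u3 = 0 :: deadlocked
Q's transition system — 3 states:
  v0 = b.a.0 :: —b→ v1
  v1 = a.0 :: —a→ v2
  v2 = 0 :: deadlocked
Trace ⟨bd⟩ through P, begin at {u0}:
  after b @ step 1: {u1}
  after d @ step 2: {u2}
  ✓ P
Trace ⟨bd⟩ through Q, begin at {v0}:
  after b @ step 1: {v1}
  after d @ step 2: ∅ (Q stuck)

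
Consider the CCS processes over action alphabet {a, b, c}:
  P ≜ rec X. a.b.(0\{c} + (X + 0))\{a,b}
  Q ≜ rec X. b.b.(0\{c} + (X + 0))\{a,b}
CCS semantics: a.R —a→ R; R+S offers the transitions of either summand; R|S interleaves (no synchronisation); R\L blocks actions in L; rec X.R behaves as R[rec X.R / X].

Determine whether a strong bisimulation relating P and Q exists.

LTS(P): 3 reachable states
  p0 = rec X. a.b.(0\{c} + (X + 0))\{a,b} has moves --a--▸ p1
  p1 = b.(0\{c} + ((rec X. a.b.(0\{c} + (X + 0))\{a,b}) + 0))\{a,b} has moves --b--▸ p2
  p2 = (0\{c} + ((rec X. a.b.(0\{c} + (X + 0))\{a,b}) + 0))\{a,b} has moves (no moves)
LTS(Q): 3 reachable states
  q0 = rec X. b.b.(0\{c} + (X + 0))\{a,b} has moves --b--▸ q1
  q1 = b.(0\{c} + ((rec X. b.b.(0\{c} + (X + 0))\{a,b}) + 0))\{a,b} has moves --b--▸ q2
  q2 = (0\{c} + ((rec X. b.b.(0\{c} + (X + 0))\{a,b}) + 0))\{a,b} has moves (no moves)
Coarsest stable partition (strong bisimilarity classes):
  B0 = {p0}
  B1 = {p1, q1}
  B2 = {p2, q2}
  B3 = {q0}
p0 ∈ B0, q0 ∈ B3 → different blocks

NO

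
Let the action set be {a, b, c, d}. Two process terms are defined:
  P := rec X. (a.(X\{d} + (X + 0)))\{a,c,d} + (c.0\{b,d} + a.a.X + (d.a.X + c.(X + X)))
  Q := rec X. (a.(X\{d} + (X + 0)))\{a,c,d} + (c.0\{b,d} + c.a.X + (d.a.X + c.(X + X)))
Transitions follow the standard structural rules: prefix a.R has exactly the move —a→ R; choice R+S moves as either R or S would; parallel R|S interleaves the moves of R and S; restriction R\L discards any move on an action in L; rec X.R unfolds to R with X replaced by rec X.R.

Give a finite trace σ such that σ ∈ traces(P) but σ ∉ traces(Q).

a

Reachable graph of P (4 states):
  s0 = rec X. (a.(X\{d} + (X + 0)))\{a,c,d} + (c.0\{b,d} + a.a.X + (d.a.X + c.(X + X))) :: -a-> s1, -c-> s2, -c-> s3, -d-> s1
  s1 = a.(rec X. (a.(X\{d} + (X + 0)))\{a,c,d} + (c.0\{b,d} + a.a.X + (d.a.X + c.(X + X)))) :: -a-> s0
  s2 = (rec X. (a.(X\{d} + (X + 0)))\{a,c,d} + (c.0\{b,d} + a.a.X + (d.a.X + c.(X + X)))) + (rec X. (a.(X\{d} + (X + 0)))\{a,c,d} + (c.0\{b,d} + a.a.X + (d.a.X + c.(X + X)))) :: -a-> s1, -c-> s2, -c-> s3, -d-> s1
  s3 = 0\{b,d} :: ∅
Reachable graph of Q (4 states):
  t0 = rec X. (a.(X\{d} + (X + 0)))\{a,c,d} + (c.0\{b,d} + c.a.X + (d.a.X + c.(X + X))) :: -c-> t1, -c-> t2, -c-> t3, -d-> t3
  t1 = (rec X. (a.(X\{d} + (X + 0)))\{a,c,d} + (c.0\{b,d} + c.a.X + (d.a.X + c.(X + X)))) + (rec X. (a.(X\{d} + (X + 0)))\{a,c,d} + (c.0\{b,d} + c.a.X + (d.a.X + c.(X + X)))) :: -c-> t1, -c-> t2, -c-> t3, -d-> t3
  t2 = 0\{b,d} :: ∅
  t3 = a.(rec X. (a.(X\{d} + (X + 0)))\{a,c,d} + (c.0\{b,d} + c.a.X + (d.a.X + c.(X + X)))) :: -a-> t0
Run σ = ⟨a⟩ on P: start {s0}
  step 1 (a): {s1}
  ✓ P
Run σ = ⟨a⟩ on Q: start {t0}
  step 1 (a): ∅ (Q stuck)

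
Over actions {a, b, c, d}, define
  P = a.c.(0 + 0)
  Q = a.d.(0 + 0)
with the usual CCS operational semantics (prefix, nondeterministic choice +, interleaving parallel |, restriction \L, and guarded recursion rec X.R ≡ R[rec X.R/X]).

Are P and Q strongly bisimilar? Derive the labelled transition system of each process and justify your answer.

not bisimilar

Reachable graph of P (3 states):
  s0 = a.c.(0 + 0) → --a--▸ s1
  s1 = c.(0 + 0) → --c--▸ s2
  s2 = 0 + 0 → ·
Reachable graph of Q (3 states):
  t0 = a.d.(0 + 0) → --a--▸ t1
  t1 = d.(0 + 0) → --d--▸ t2
  t2 = 0 + 0 → ·
Partition-refinement fixed point:
  B0 = {s0}
  B1 = {s1}
  B2 = {s2, t2}
  B3 = {t0}
  B4 = {t1}
s0 ∈ B0, t0 ∈ B3 → different blocks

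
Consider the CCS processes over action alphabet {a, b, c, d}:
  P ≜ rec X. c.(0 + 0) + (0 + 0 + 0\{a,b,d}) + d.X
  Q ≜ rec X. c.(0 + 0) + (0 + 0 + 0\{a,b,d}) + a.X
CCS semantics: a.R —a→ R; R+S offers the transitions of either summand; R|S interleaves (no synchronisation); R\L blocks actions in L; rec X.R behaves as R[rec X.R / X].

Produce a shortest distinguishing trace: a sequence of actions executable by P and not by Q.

d

P's transition system — 2 states:
  u0 = rec X. c.(0 + 0) + (0 + 0 + 0\{a,b,d}) + d.X ⊢ --c--▸ u1, --d--▸ u0
  u1 = 0 + 0 ⊢ deadlocked
Q's transition system — 2 states:
  v0 = rec X. c.(0 + 0) + (0 + 0 + 0\{a,b,d}) + a.X ⊢ --a--▸ v0, --c--▸ v1
  v1 = 0 + 0 ⊢ deadlocked
Run σ = ⟨d⟩ on P: start {u0}
  step 1 (d): {u0}
  ✓ P
Run σ = ⟨d⟩ on Q: start {v0}
  step 1 (d): ∅  — Q cannot continue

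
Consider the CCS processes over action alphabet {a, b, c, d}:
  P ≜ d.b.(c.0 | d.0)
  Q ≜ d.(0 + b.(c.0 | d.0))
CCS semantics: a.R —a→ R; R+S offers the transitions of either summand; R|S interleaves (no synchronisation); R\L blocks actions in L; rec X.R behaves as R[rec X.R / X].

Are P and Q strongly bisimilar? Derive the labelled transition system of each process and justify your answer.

P's transition system — 6 states:
  p0 = d.b.(c.0 | d.0) ⊢ =d=> p1
  p1 = b.(c.0 | d.0) ⊢ =b=> p2
  p2 = c.0 | d.0 ⊢ =c=> p3, =d=> p4
  p3 = 0 | d.0 ⊢ =d=> p5
  p4 = c.0 | 0 ⊢ =c=> p5
  p5 = 0 | 0 ⊢ deadlocked
Q's transition system — 6 states:
  q0 = d.(0 + b.(c.0 | d.0)) ⊢ =d=> q1
  q1 = 0 + b.(c.0 | d.0) ⊢ =b=> q2
  q2 = c.0 | d.0 ⊢ =c=> q3, =d=> q4
  q3 = 0 | d.0 ⊢ =d=> q5
  q4 = c.0 | 0 ⊢ =c=> q5
  q5 = 0 | 0 ⊢ deadlocked
Bisimilarity quotient blocks:
  B0 = {p0, q0}
  B1 = {p1, q1}
  B2 = {p2, q2}
  B3 = {p4, q4}
  B4 = {p5, q5}
  B5 = {p3, q3}
p0 ∈ B0, q0 ∈ B0 → same block

P ~ Q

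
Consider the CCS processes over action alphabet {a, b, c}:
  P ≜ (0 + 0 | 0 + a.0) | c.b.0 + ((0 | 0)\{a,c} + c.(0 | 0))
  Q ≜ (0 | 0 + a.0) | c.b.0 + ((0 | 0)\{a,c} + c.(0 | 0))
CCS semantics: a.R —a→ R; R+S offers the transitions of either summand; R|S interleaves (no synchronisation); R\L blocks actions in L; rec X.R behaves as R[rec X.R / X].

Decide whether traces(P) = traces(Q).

trace-equivalent

Reachable graph of P (6 states):
  m0 = (0 + 0 | 0 + a.0) | c.b.0 + ((0 | 0)\{a,c} + c.(0 | 0)) :: -a-> m1, -c-> m2, -c-> m3
  m1 = 0 | c.b.0 :: -c-> m4
  m2 = (0 + 0 | 0 + a.0) | b.0 :: -a-> m4, -b-> m5
  m3 = 0 | 0 :: deadlocked
  m4 = 0 | b.0 :: -b-> m3
  m5 = (0 + 0 | 0 + a.0) | 0 :: -a-> m3
Reachable graph of Q (6 states):
  n0 = (0 | 0 + a.0) | c.b.0 + ((0 | 0)\{a,c} + c.(0 | 0)) :: -a-> n1, -c-> n2, -c-> n3
  n1 = 0 | c.b.0 :: -c-> n4
  n2 = (0 | 0 + a.0) | b.0 :: -a-> n4, -b-> n5
  n3 = 0 | 0 :: deadlocked
  n4 = 0 | b.0 :: -b-> n3
  n5 = (0 | 0 + a.0) | 0 :: -a-> n3
Partition-refinement fixed point:
  B0 = {m0, n0}
  B1 = {m2, n2}
  B2 = {m5, n5}
  B3 = {m3, n3}
  B4 = {m4, n4}
  B5 = {m1, n1}
m0 ∈ B0, n0 ∈ B0 → same block
Bisimilar ⇒ trace-equivalent.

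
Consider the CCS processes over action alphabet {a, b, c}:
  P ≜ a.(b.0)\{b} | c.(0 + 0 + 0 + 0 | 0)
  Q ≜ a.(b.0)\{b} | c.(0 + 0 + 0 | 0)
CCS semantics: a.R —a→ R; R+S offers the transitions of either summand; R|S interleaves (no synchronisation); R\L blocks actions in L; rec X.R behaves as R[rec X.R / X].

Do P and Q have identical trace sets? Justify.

P's transition system — 4 states:
  p0 = a.(b.0)\{b} | c.(0 + 0 + 0 + 0 | 0) | —a→ p1, —c→ p2
  p1 = (b.0)\{b} | c.(0 + 0 + 0 + 0 | 0) | —c→ p3
  p2 = a.(b.0)\{b} | (0 + 0 + 0 + 0 | 0) | —a→ p3
  p3 = (b.0)\{b} | (0 + 0 + 0 + 0 | 0) | ∅
Q's transition system — 4 states:
  q0 = a.(b.0)\{b} | c.(0 + 0 + 0 | 0) | —a→ q1, —c→ q2
  q1 = (b.0)\{b} | c.(0 + 0 + 0 | 0) | —c→ q3
  q2 = a.(b.0)\{b} | (0 + 0 + 0 | 0) | —a→ q3
  q3 = (b.0)\{b} | (0 + 0 + 0 | 0) | ∅
Partition-refinement fixed point:
  B0 = {p0, q0}
  B1 = {p2, q2}
  B2 = {p3, q3}
  B3 = {p1, q1}
p0 ∈ B0, q0 ∈ B0 → same block
Bisimilar ⇒ trace-equivalent.

trace-equivalent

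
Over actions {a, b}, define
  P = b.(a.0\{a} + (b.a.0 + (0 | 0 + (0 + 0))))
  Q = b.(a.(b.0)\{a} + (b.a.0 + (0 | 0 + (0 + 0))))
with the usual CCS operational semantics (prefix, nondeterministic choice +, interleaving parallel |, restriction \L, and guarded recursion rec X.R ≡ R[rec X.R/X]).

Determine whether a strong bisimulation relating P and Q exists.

NO

LTS(P): 5 reachable states
  m0 = b.(a.0\{a} + (b.a.0 + (0 | 0 + (0 + 0)))) → =b=> m1
  m1 = a.0\{a} + (b.a.0 + (0 | 0 + (0 + 0))) → =a=> m2, =b=> m3
  m2 = 0\{a} → ·
  m3 = a.0 → =a=> m4
  m4 = 0 → ·
LTS(Q): 6 reachable states
  n0 = b.(a.(b.0)\{a} + (b.a.0 + (0 | 0 + (0 + 0)))) → =b=> n1
  n1 = a.(b.0)\{a} + (b.a.0 + (0 | 0 + (0 + 0))) → =a=> n2, =b=> n3
  n2 = (b.0)\{a} → =b=> n4
  n3 = a.0 → =a=> n5
  n4 = 0\{a} → ·
  n5 = 0 → ·
Coarsest stable partition (strong bisimilarity classes):
  B0 = {m0}
  B1 = {m1}
  B2 = {m2, m4, n4, n5}
  B3 = {m3, n3}
  B4 = {n0}
  B5 = {n1}
  B6 = {n2}
m0 ∈ B0, n0 ∈ B4 → different blocks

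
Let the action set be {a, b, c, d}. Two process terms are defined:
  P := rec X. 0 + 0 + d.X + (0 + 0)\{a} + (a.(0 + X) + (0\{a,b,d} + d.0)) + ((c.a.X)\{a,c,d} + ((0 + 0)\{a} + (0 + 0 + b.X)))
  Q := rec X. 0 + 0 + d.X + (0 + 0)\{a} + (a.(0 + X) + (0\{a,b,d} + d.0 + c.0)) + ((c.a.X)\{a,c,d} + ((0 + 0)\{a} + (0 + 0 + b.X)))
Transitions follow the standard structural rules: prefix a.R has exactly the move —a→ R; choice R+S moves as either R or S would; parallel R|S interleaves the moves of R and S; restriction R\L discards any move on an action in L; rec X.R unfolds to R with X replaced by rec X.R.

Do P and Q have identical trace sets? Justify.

NO — witness ⟨c⟩

P's transition system — 3 states:
  p0 = rec X. 0 + 0 + d.X + (0 + 0)\{a} + (a.(0 + X) + (0\{a,b,d} + d.0)) + ((c.a.X)\{a,c,d} + ((0 + 0)\{a} + (0 + 0 + b.X))) ⊢ --a--▸ p1, --b--▸ p0, --d--▸ p0, --d--▸ p2
  p1 = 0 + (rec X. 0 + 0 + d.X + (0 + 0)\{a} + (a.(0 + X) + (0\{a,b,d} + d.0)) + ((c.a.X)\{a,c,d} + ((0 + 0)\{a} + (0 + 0 + b.X)))) ⊢ --a--▸ p1, --b--▸ p0, --d--▸ p0, --d--▸ p2
  p2 = 0 ⊢ ·
Q's transition system — 3 states:
  q0 = rec X. 0 + 0 + d.X + (0 + 0)\{a} + (a.(0 + X) + (0\{a,b,d} + d.0 + c.0)) + ((c.a.X)\{a,c,d} + ((0 + 0)\{a} + (0 + 0 + b.X))) ⊢ --a--▸ q1, --b--▸ q0, --c--▸ q2, --d--▸ q0, --d--▸ q2
  q1 = 0 + (rec X. 0 + 0 + d.X + (0 + 0)\{a} + (a.(0 + X) + (0\{a,b,d} + d.0 + c.0)) + ((c.a.X)\{a,c,d} + ((0 + 0)\{a} + (0 + 0 + b.X)))) ⊢ --a--▸ q1, --b--▸ q0, --c--▸ q2, --d--▸ q0, --d--▸ q2
  q2 = 0 ⊢ ·
Executing c from Q (initial set {q0}):
  after c @ step 1: {q2}
  — Q admits the full trace.
Executing c from P (initial set {p0}):
  after c @ step 1: no successor for P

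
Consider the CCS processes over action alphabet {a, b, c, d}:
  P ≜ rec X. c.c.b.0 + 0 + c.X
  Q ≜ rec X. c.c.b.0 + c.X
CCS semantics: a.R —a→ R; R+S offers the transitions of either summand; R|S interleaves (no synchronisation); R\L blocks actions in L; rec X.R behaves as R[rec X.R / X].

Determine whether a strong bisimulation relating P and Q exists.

YES

LTS(P): 4 reachable states
  p0 = rec X. c.c.b.0 + 0 + c.X has moves --c--▸ p0, --c--▸ p1
  p1 = c.b.0 has moves --c--▸ p2
  p2 = b.0 has moves --b--▸ p3
  p3 = 0 has moves deadlocked
LTS(Q): 4 reachable states
  q0 = rec X. c.c.b.0 + c.X has moves --c--▸ q0, --c--▸ q1
  q1 = c.b.0 has moves --c--▸ q2
  q2 = b.0 has moves --b--▸ q3
  q3 = 0 has moves deadlocked
Partition-refinement fixed point:
  B0 = {p0, q0}
  B1 = {p1, q1}
  B2 = {p2, q2}
  B3 = {p3, q3}
p0 ∈ B0, q0 ∈ B0 → same block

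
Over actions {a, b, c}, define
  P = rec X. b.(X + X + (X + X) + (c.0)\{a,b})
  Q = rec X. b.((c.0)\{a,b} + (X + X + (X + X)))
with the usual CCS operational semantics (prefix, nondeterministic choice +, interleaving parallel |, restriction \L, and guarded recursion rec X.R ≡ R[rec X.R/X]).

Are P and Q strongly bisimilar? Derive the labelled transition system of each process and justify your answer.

LTS(P): 3 reachable states
  s0 = rec X. b.(X + X + (X + X) + (c.0)\{a,b}) → -b-> s1
  s1 = (rec X. b.(X + X + (X + X) + (c.0)\{a,b})) + (rec X. b.(X + X + (X + X) + (c.0)\{a,b})) + ((rec X. b.(X + X + (X + X) + (c.0)\{a,b})) + (rec X. b.(X + X + (X + X) + (c.0)\{a,b}))) + (c.0)\{a,b} → -b-> s1, -c-> s2
  s2 = 0\{a,b} → deadlocked
LTS(Q): 3 reachable states
  t0 = rec X. b.((c.0)\{a,b} + (X + X + (X + X))) → -b-> t1
  t1 = (c.0)\{a,b} + ((rec X. b.((c.0)\{a,b} + (X + X + (X + X)))) + (rec X. b.((c.0)\{a,b} + (X + X + (X + X)))) + ((rec X. b.((c.0)\{a,b} + (X + X + (X + X)))) + (rec X. b.((c.0)\{a,b} + (X + X + (X + X)))))) → -b-> t1, -c-> t2
  t2 = 0\{a,b} → deadlocked
Bisimilarity quotient blocks:
  B0 = {s0, t0}
  B1 = {s1, t1}
  B2 = {s2, t2}
s0 ∈ B0, t0 ∈ B0 → same block

P ~ Q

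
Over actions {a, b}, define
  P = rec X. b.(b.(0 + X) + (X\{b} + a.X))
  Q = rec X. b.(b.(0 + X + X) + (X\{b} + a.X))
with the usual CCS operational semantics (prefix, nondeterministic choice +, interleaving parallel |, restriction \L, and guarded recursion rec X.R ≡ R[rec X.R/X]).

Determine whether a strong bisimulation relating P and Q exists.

YES

P's transition system — 3 states:
  u0 = rec X. b.(b.(0 + X) + (X\{b} + a.X)) :: =b=> u1
  u1 = b.(0 + (rec X. b.(b.(0 + X) + (X\{b} + a.X)))) + ((rec X. b.(b.(0 + X) + (X\{b} + a.X)))\{b} + a.(rec X. b.(b.(0 + X) + (X\{b} + a.X)))) :: =a=> u0, =b=> u2
  u2 = 0 + (rec X. b.(b.(0 + X) + (X\{b} + a.X))) :: =b=> u1
Q's transition system — 3 states:
  v0 = rec X. b.(b.(0 + X + X) + (X\{b} + a.X)) :: =b=> v1
  v1 = b.(0 + (rec X. b.(b.(0 + X + X) + (X\{b} + a.X))) + (rec X. b.(b.(0 + X + X) + (X\{b} + a.X)))) + ((rec X. b.(b.(0 + X + X) + (X\{b} + a.X)))\{b} + a.(rec X. b.(b.(0 + X + X) + (X\{b} + a.X)))) :: =a=> v0, =b=> v2
  v2 = 0 + (rec X. b.(b.(0 + X + X) + (X\{b} + a.X))) + (rec X. b.(b.(0 + X + X) + (X\{b} + a.X))) :: =b=> v1
Partition-refinement fixed point:
  B0 = {u0, u2, v0, v2}
  B1 = {u1, v1}
u0 ∈ B0, v0 ∈ B0 → same block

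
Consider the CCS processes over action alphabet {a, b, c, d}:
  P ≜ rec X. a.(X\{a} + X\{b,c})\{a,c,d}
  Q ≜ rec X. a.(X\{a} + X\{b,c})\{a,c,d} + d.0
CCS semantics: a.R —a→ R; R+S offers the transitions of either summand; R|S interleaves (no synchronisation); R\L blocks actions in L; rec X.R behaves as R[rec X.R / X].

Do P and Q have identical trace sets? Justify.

NO — witness ⟨d⟩

P's transition system — 2 states:
  p0 = rec X. a.(X\{a} + X\{b,c})\{a,c,d} ⊢ --a--▸ p1
  p1 = ((rec X. a.(X\{a} + X\{b,c})\{a,c,d})\{a} + (rec X. a.(X\{a} + X\{b,c})\{a,c,d})\{b,c})\{a,c,d} ⊢ ∅
Q's transition system — 3 states:
  q0 = rec X. a.(X\{a} + X\{b,c})\{a,c,d} + d.0 ⊢ --a--▸ q1, --d--▸ q2
  q1 = ((rec X. a.(X\{a} + X\{b,c})\{a,c,d} + d.0)\{a} + (rec X. a.(X\{a} + X\{b,c})\{a,c,d} + d.0)\{b,c})\{a,c,d} ⊢ ∅
  q2 = 0 ⊢ ∅
Run σ = ⟨d⟩ on Q: start {q0}
  step 1 (d): {q2}
  Q completes σ.
Run σ = ⟨d⟩ on P: start {p0}
  step 1 (d): no successor for P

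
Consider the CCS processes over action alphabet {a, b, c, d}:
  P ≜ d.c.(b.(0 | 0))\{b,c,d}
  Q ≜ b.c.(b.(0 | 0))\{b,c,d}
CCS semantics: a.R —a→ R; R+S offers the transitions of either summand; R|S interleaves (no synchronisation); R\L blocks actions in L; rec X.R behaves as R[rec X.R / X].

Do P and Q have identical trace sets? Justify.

LTS(P): 3 reachable states
  s0 = d.c.(b.(0 | 0))\{b,c,d} has moves —d→ s1
  s1 = c.(b.(0 | 0))\{b,c,d} has moves —c→ s2
  s2 = (b.(0 | 0))\{b,c,d} has moves (no moves)
LTS(Q): 3 reachable states
  t0 = b.c.(b.(0 | 0))\{b,c,d} has moves —b→ t1
  t1 = c.(b.(0 | 0))\{b,c,d} has moves —c→ t2
  t2 = (b.(0 | 0))\{b,c,d} has moves (no moves)
Run σ = ⟨d⟩ on P: start {s0}
  [1] d ⇒ {s1}
  P completes σ.
Run σ = ⟨d⟩ on Q: start {t0}
  [1] d ⇒ no successor for Q

trace-distinct — witness ⟨d⟩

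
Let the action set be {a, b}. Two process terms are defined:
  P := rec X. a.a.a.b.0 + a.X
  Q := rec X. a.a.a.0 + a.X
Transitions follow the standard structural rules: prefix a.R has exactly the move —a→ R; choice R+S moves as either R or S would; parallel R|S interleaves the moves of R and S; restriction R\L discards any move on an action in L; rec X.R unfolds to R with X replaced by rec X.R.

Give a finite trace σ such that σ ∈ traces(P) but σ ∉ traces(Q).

aaab

Reachable graph of P (5 states):
  p0 = rec X. a.a.a.b.0 + a.X ⊢ --a--▸ p0, --a--▸ p1
  p1 = a.a.b.0 ⊢ --a--▸ p2
  p2 = a.b.0 ⊢ --a--▸ p3
  p3 = b.0 ⊢ --b--▸ p4
  p4 = 0 ⊢ deadlocked
Reachable graph of Q (4 states):
  q0 = rec X. a.a.a.0 + a.X ⊢ --a--▸ q0, --a--▸ q1
  q1 = a.a.0 ⊢ --a--▸ q2
  q2 = a.0 ⊢ --a--▸ q3
  q3 = 0 ⊢ deadlocked
Trace ⟨aaab⟩ through P, begin at {p0}:
  step 1 (a): {p0, p1}
  step 2 (a): {p0, p1, p2}
  step 3 (a): {p0, p1, p2, p3}
  step 4 (b): {p4}
  ✓ P
Trace ⟨aaab⟩ through Q, begin at {q0}:
  step 1 (a): {q0, q1}
  step 2 (a): {q0, q1, q2}
  step 3 (a): {q0, q1, q2, q3}
  step 4 (b): ∅ (Q stuck)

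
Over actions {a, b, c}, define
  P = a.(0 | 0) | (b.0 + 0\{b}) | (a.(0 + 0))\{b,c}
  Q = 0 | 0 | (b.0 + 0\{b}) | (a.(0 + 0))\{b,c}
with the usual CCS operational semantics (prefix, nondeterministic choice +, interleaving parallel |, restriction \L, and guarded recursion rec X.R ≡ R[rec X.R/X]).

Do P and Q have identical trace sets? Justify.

LTS(P): 8 reachable states
  m0 = a.(0 | 0) | (b.0 + 0\{b}) | (a.(0 + 0))\{b,c} :: --a--▸ m1, --a--▸ m2, --b--▸ m3
  m1 = 0 | 0 | (b.0 + 0\{b}) | (a.(0 + 0))\{b,c} :: --a--▸ m4, --b--▸ m5
  m2 = a.(0 | 0) | (b.0 + 0\{b}) | (0 + 0)\{b,c} :: --a--▸ m4, --b--▸ m6
  m3 = a.(0 | 0) | 0 | (a.(0 + 0))\{b,c} :: --a--▸ m5, --a--▸ m6
  m4 = 0 | 0 | (b.0 + 0\{b}) | (0 + 0)\{b,c} :: --b--▸ m7
  m5 = 0 | 0 | 0 | (a.(0 + 0))\{b,c} :: --a--▸ m7
  m6 = a.(0 | 0) | 0 | (0 + 0)\{b,c} :: --a--▸ m7
  m7 = 0 | 0 | 0 | (0 + 0)\{b,c} :: (no moves)
LTS(Q): 4 reachable states
  n0 = 0 | 0 | (b.0 + 0\{b}) | (a.(0 + 0))\{b,c} :: --a--▸ n1, --b--▸ n2
  n1 = 0 | 0 | (b.0 + 0\{b}) | (0 + 0)\{b,c} :: --b--▸ n3
  n2 = 0 | 0 | 0 | (a.(0 + 0))\{b,c} :: --a--▸ n3
  n3 = 0 | 0 | 0 | (0 + 0)\{b,c} :: (no moves)
Executing aa from P (initial set {m0}):
  after a @ step 1: {m1, m2}
  after a @ step 2: {m4}
  — P admits the full trace.
Executing aa from Q (initial set {n0}):
  after a @ step 1: {n1}
  after a @ step 2: ∅ (Q stuck)

trace-distinct — witness ⟨aa⟩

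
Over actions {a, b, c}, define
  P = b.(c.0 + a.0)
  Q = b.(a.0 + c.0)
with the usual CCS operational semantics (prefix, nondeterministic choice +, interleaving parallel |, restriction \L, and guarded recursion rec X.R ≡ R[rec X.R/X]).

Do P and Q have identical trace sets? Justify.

Reachable graph of P (3 states):
  m0 = b.(c.0 + a.0) ⊢ =b=> m1
  m1 = c.0 + a.0 ⊢ =a=> m2, =c=> m2
  m2 = 0 ⊢ deadlocked
Reachable graph of Q (3 states):
  n0 = b.(a.0 + c.0) ⊢ =b=> n1
  n1 = a.0 + c.0 ⊢ =a=> n2, =c=> n2
  n2 = 0 ⊢ deadlocked
Coarsest stable partition (strong bisimilarity classes):
  B0 = {m0, n0}
  B1 = {m1, n1}
  B2 = {m2, n2}
m0 ∈ B0, n0 ∈ B0 → same block
Bisimilar ⇒ trace-equivalent.

YES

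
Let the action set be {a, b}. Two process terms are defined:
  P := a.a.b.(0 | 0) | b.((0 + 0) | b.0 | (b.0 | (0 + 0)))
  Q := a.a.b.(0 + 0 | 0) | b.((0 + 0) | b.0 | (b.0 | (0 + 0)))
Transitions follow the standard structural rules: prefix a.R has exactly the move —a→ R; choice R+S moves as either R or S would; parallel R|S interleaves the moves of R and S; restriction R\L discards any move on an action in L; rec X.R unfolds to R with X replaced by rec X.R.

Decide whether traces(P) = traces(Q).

YES

P's transition system — 20 states:
  m0 = a.a.b.(0 | 0) | b.((0 + 0) | b.0 | (b.0 | (0 + 0))) ⊢ =a=> m1, =b=> m2
  m1 = a.b.(0 | 0) | b.((0 + 0) | b.0 | (b.0 | (0 + 0))) ⊢ =a=> m3, =b=> m4
  m2 = a.a.b.(0 | 0) | ((0 + 0) | b.0 | (b.0 | (0 + 0))) ⊢ =a=> m4, =b=> m5, =b=> m6
  m3 = b.(0 | 0) | b.((0 + 0) | b.0 | (b.0 | (0 + 0))) ⊢ =b=> m7, =b=> m8
  m4 = a.b.(0 | 0) | ((0 + 0) | b.0 | (b.0 | (0 + 0))) ⊢ =a=> m8, =b=> m10, =b=> m9
  m5 = a.a.b.(0 | 0) | ((0 + 0) | 0 | (b.0 | (0 + 0))) ⊢ =a=> m9, =b=> m11
  m6 = a.a.b.(0 | 0) | ((0 + 0) | b.0 | (0 | (0 + 0))) ⊢ =a=> m10, =b=> m11
  m7 = 0 | 0 | b.((0 + 0) | b.0 | (b.0 | (0 + 0))) ⊢ =b=> m12
  m8 = b.(0 | 0) | ((0 + 0) | b.0 | (b.0 | (0 + 0))) ⊢ =b=> m12, =b=> m13, =b=> m14
  m9 = a.b.(0 | 0) | ((0 + 0) | 0 | (b.0 | (0 + 0))) ⊢ =a=> m13, =b=> m15
  m10 = a.b.(0 | 0) | ((0 + 0) | b.0 | (0 | (0 + 0))) ⊢ =a=> m14, =b=> m15
  m11 = a.a.b.(0 | 0) | ((0 + 0) | 0 | (0 | (0 + 0))) ⊢ =a=> m15
  m12 = 0 | 0 | ((0 + 0) | b.0 | (b.0 | (0 + 0))) ⊢ =b=> m16, =b=> m17
  m13 = b.(0 | 0) | ((0 + 0) | 0 | (b.0 | (0 + 0))) ⊢ =b=> m16, =b=> m18
  m14 = b.(0 | 0) | ((0 + 0) | b.0 | (0 | (0 + 0))) ⊢ =b=> m17, =b=> m18
  m15 = a.b.(0 | 0) | ((0 + 0) | 0 | (0 | (0 + 0))) ⊢ =a=> m18
  m16 = 0 | 0 | ((0 + 0) | 0 | (b.0 | (0 + 0))) ⊢ =b=> m19
  m17 = 0 | 0 | ((0 + 0) | b.0 | (0 | (0 + 0))) ⊢ =b=> m19
  m18 = b.(0 | 0) | ((0 + 0) | 0 | (0 | (0 + 0))) ⊢ =b=> m19
  m19 = 0 | 0 | ((0 + 0) | 0 | (0 | (0 + 0))) ⊢ stopped
Q's transition system — 20 states:
  n0 = a.a.b.(0 + 0 | 0) | b.((0 + 0) | b.0 | (b.0 | (0 + 0))) ⊢ =a=> n1, =b=> n2
  n1 = a.b.(0 + 0 | 0) | b.((0 + 0) | b.0 | (b.0 | (0 + 0))) ⊢ =a=> n3, =b=> n4
  n2 = a.a.b.(0 + 0 | 0) | ((0 + 0) | b.0 | (b.0 | (0 + 0))) ⊢ =a=> n4, =b=> n5, =b=> n6
  n3 = b.(0 + 0 | 0) | b.((0 + 0) | b.0 | (b.0 | (0 + 0))) ⊢ =b=> n7, =b=> n8
  n4 = a.b.(0 + 0 | 0) | ((0 + 0) | b.0 | (b.0 | (0 + 0))) ⊢ =a=> n8, =b=> n10, =b=> n9
  n5 = a.a.b.(0 + 0 | 0) | ((0 + 0) | 0 | (b.0 | (0 + 0))) ⊢ =a=> n9, =b=> n11
  n6 = a.a.b.(0 + 0 | 0) | ((0 + 0) | b.0 | (0 | (0 + 0))) ⊢ =a=> n10, =b=> n11
  n7 = (0 + 0 | 0) | b.((0 + 0) | b.0 | (b.0 | (0 + 0))) ⊢ =b=> n12
  n8 = b.(0 + 0 | 0) | ((0 + 0) | b.0 | (b.0 | (0 + 0))) ⊢ =b=> n12, =b=> n13, =b=> n14
  n9 = a.b.(0 + 0 | 0) | ((0 + 0) | 0 | (b.0 | (0 + 0))) ⊢ =a=> n13, =b=> n15
  n10 = a.b.(0 + 0 | 0) | ((0 + 0) | b.0 | (0 | (0 + 0))) ⊢ =a=> n14, =b=> n15
  n11 = a.a.b.(0 + 0 | 0) | ((0 + 0) | 0 | (0 | (0 + 0))) ⊢ =a=> n15
  n12 = (0 + 0 | 0) | ((0 + 0) | b.0 | (b.0 | (0 + 0))) ⊢ =b=> n16, =b=> n17
  n13 = b.(0 + 0 | 0) | ((0 + 0) | 0 | (b.0 | (0 + 0))) ⊢ =b=> n16, =b=> n18
  n14 = b.(0 + 0 | 0) | ((0 + 0) | b.0 | (0 | (0 + 0))) ⊢ =b=> n17, =b=> n18
  n15 = a.b.(0 + 0 | 0) | ((0 + 0) | 0 | (0 | (0 + 0))) ⊢ =a=> n18
  n16 = (0 + 0 | 0) | ((0 + 0) | 0 | (b.0 | (0 + 0))) ⊢ =b=> n19
  n17 = (0 + 0 | 0) | ((0 + 0) | b.0 | (0 | (0 + 0))) ⊢ =b=> n19
  n18 = b.(0 + 0 | 0) | ((0 + 0) | 0 | (0 | (0 + 0))) ⊢ =b=> n19
  n19 = (0 + 0 | 0) | ((0 + 0) | 0 | (0 | (0 + 0))) ⊢ stopped
Partition-refinement fixed point:
  B0 = {m0, n0}
  B1 = {m2, n2}
  B2 = {m5, m6, n5, n6}
  B3 = {m10, m9, n10, n9}
  B4 = {m15, n15}
  B5 = {m16, m17, m18, n16, n17, n18}
  B6 = {m19, n19}
  B7 = {m12, m13, m14, n12, n13, n14}
  B8 = {m11, n11}
  B9 = {m4, n4}
  B10 = {m7, m8, n7, n8}
  B11 = {m1, n1}
  B12 = {m3, n3}
m0 ∈ B0, n0 ∈ B0 → same block
Bisimilar ⇒ trace-equivalent.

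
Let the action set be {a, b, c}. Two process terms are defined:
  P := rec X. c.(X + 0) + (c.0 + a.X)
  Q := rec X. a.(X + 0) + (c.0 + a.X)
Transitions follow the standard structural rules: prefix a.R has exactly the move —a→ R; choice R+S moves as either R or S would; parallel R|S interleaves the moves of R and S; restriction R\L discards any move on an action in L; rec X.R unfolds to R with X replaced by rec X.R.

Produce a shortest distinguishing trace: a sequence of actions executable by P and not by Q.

ca

LTS(P): 3 reachable states
  u0 = rec X. c.(X + 0) + (c.0 + a.X) has moves -a-> u0, -c-> u1, -c-> u2
  u1 = (rec X. c.(X + 0) + (c.0 + a.X)) + 0 has moves -a-> u0, -c-> u1, -c-> u2
  u2 = 0 has moves (no moves)
LTS(Q): 3 reachable states
  v0 = rec X. a.(X + 0) + (c.0 + a.X) has moves -a-> v0, -a-> v1, -c-> v2
  v1 = (rec X. a.(X + 0) + (c.0 + a.X)) + 0 has moves -a-> v0, -a-> v1, -c-> v2
  v2 = 0 has moves (no moves)
Executing ca from P (initial set {u0}):
  [1] c ⇒ {u1, u2}
  [2] a ⇒ {u0}
  ✓ P
Executing ca from Q (initial set {v0}):
  [1] c ⇒ {v2}
  [2] a ⇒ ∅  — Q cannot continue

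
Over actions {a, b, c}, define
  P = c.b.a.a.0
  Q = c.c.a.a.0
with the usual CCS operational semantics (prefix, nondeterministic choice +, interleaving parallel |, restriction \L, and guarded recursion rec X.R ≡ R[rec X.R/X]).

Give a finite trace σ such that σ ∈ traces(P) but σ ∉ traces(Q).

LTS(P): 5 reachable states
  s0 = c.b.a.a.0 → =c=> s1
  s1 = b.a.a.0 → =b=> s2
  s2 = a.a.0 → =a=> s3
  s3 = a.0 → =a=> s4
  s4 = 0 → deadlocked
LTS(Q): 5 reachable states
  t0 = c.c.a.a.0 → =c=> t1
  t1 = c.a.a.0 → =c=> t2
  t2 = a.a.0 → =a=> t3
  t3 = a.0 → =a=> t4
  t4 = 0 → deadlocked
Trace ⟨cb⟩ through P, begin at {s0}:
  after c @ step 1: {s1}
  after b @ step 2: {s2}
  ✓ P
Trace ⟨cb⟩ through Q, begin at {t0}:
  after c @ step 1: {t1}
  after b @ step 2: ∅ (Q stuck)

cb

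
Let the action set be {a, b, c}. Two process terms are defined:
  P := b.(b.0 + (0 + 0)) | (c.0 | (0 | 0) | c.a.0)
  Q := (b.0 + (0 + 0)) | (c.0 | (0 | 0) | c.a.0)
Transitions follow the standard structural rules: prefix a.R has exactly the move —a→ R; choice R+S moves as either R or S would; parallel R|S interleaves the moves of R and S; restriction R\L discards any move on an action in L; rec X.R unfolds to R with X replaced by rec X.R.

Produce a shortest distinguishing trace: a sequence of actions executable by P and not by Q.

Reachable graph of P (18 states):
  u0 = b.(b.0 + (0 + 0)) | (c.0 | (0 | 0) | c.a.0) → --b--▸ u1, --c--▸ u2, --c--▸ u3
  u1 = (b.0 + (0 + 0)) | (c.0 | (0 | 0) | c.a.0) → --b--▸ u4, --c--▸ u5, --c--▸ u6
  u2 = b.(b.0 + (0 + 0)) | (0 | (0 | 0) | c.a.0) → --b--▸ u5, --c--▸ u7
  u3 = b.(b.0 + (0 + 0)) | (c.0 | (0 | 0) | a.0) → --a--▸ u8, --b--▸ u6, --c--▸ u7
  u4 = 0 | (c.0 | (0 | 0) | c.a.0) → --c--▸ u10, --c--▸ u9
  u5 = (b.0 + (0 + 0)) | (0 | (0 | 0) | c.a.0) → --b--▸ u9, --c--▸ u11
  u6 = (b.0 + (0 + 0)) | (c.0 | (0 | 0) | a.0) → --a--▸ u12, --b--▸ u10, --c--▸ u11
  u7 = b.(b.0 + (0 + 0)) | (0 | (0 | 0) | a.0) → --a--▸ u13, --b--▸ u11
  u8 = b.(b.0 + (0 + 0)) | (c.0 | (0 | 0) | 0) → --b--▸ u12, --c--▸ u13
  u9 = 0 | (0 | (0 | 0) | c.a.0) → --c--▸ u14
  u10 = 0 | (c.0 | (0 | 0) | a.0) → --a--▸ u15, --c--▸ u14
  u11 = (b.0 + (0 + 0)) | (0 | (0 | 0) | a.0) → --a--▸ u16, --b--▸ u14
  u12 = (b.0 + (0 + 0)) | (c.0 | (0 | 0) | 0) → --b--▸ u15, --c--▸ u16
  u13 = b.(b.0 + (0 + 0)) | (0 | (0 | 0) | 0) → --b--▸ u16
  u14 = 0 | (0 | (0 | 0) | a.0) → --a--▸ u17
  u15 = 0 | (c.0 | (0 | 0) | 0) → --c--▸ u17
  u16 = (b.0 + (0 + 0)) | (0 | (0 | 0) | 0) → --b--▸ u17
  u17 = 0 | (0 | (0 | 0) | 0) → stopped
Reachable graph of Q (12 states):
  v0 = (b.0 + (0 + 0)) | (c.0 | (0 | 0) | c.a.0) → --b--▸ v1, --c--▸ v2, --c--▸ v3
  v1 = 0 | (c.0 | (0 | 0) | c.a.0) → --c--▸ v4, --c--▸ v5
  v2 = (b.0 + (0 + 0)) | (0 | (0 | 0) | c.a.0) → --b--▸ v4, --c--▸ v6
  v3 = (b.0 + (0 + 0)) | (c.0 | (0 | 0) | a.0) → --a--▸ v7, --b--▸ v5, --c--▸ v6
  v4 = 0 | (0 | (0 | 0) | c.a.0) → --c--▸ v8
  v5 = 0 | (c.0 | (0 | 0) | a.0) → --a--▸ v9, --c--▸ v8
  v6 = (b.0 + (0 + 0)) | (0 | (0 | 0) | a.0) → --a--▸ v10, --b--▸ v8
  v7 = (b.0 + (0 + 0)) | (c.0 | (0 | 0) | 0) → --b--▸ v9, --c--▸ v10
  v8 = 0 | (0 | (0 | 0) | a.0) → --a--▸ v11
  v9 = 0 | (c.0 | (0 | 0) | 0) → --c--▸ v11
  v10 = (b.0 + (0 + 0)) | (0 | (0 | 0) | 0) → --b--▸ v11
  v11 = 0 | (0 | (0 | 0) | 0) → stopped
Executing bb from P (initial set {u0}):
  [1] b ⇒ {u1}
  [2] b ⇒ {u4}
  ✓ P
Executing bb from Q (initial set {v0}):
  [1] b ⇒ {v1}
  [2] b ⇒ no successor for Q

bb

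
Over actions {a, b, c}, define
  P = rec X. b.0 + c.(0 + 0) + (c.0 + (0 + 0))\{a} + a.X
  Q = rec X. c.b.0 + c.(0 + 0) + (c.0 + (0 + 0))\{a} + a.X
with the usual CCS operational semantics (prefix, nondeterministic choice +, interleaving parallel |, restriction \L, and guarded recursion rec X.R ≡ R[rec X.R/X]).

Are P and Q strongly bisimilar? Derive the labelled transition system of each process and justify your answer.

not bisimilar

LTS(P): 4 reachable states
  p0 = rec X. b.0 + c.(0 + 0) + (c.0 + (0 + 0))\{a} + a.X :: ··a··> p0, ··b··> p1, ··c··> p2, ··c··> p3
  p1 = 0 :: ·
  p2 = 0 + 0 :: ·
  p3 = 0\{a} :: ·
LTS(Q): 5 reachable states
  q0 = rec X. c.b.0 + c.(0 + 0) + (c.0 + (0 + 0))\{a} + a.X :: ··a··> q0, ··c··> q1, ··c··> q2, ··c··> q3
  q1 = 0 + 0 :: ·
  q2 = 0\{a} :: ·
  q3 = b.0 :: ··b··> q4
  q4 = 0 :: ·
Partition-refinement fixed point:
  B0 = {p0}
  B1 = {p1, p2, p3, q1, q2, q4}
  B2 = {q0}
  B3 = {q3}
p0 ∈ B0, q0 ∈ B2 → different blocks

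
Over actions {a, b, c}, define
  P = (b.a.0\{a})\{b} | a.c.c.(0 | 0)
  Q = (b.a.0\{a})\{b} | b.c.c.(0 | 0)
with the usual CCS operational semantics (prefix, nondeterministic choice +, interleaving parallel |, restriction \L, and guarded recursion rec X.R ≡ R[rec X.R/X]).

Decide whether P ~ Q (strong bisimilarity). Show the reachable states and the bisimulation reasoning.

not bisimilar

P's transition system — 4 states:
  p0 = (b.a.0\{a})\{b} | a.c.c.(0 | 0) → --a--▸ p1
  p1 = (b.a.0\{a})\{b} | c.c.(0 | 0) → --c--▸ p2
  p2 = (b.a.0\{a})\{b} | c.(0 | 0) → --c--▸ p3
  p3 = (b.a.0\{a})\{b} | (0 | 0) → ·
Q's transition system — 4 states:
  q0 = (b.a.0\{a})\{b} | b.c.c.(0 | 0) → --b--▸ q1
  q1 = (b.a.0\{a})\{b} | c.c.(0 | 0) → --c--▸ q2
  q2 = (b.a.0\{a})\{b} | c.(0 | 0) → --c--▸ q3
  q3 = (b.a.0\{a})\{b} | (0 | 0) → ·
Coarsest stable partition (strong bisimilarity classes):
  B0 = {p0}
  B1 = {p1, q1}
  B2 = {p2, q2}
  B3 = {p3, q3}
  B4 = {q0}
p0 ∈ B0, q0 ∈ B4 → different blocks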